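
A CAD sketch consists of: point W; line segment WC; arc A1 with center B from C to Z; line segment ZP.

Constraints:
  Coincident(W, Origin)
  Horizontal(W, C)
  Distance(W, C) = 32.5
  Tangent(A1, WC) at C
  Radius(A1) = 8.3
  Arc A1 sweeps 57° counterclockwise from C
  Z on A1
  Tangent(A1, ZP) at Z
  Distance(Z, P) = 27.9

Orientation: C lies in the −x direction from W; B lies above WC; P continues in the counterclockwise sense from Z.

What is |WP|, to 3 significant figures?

29.1

On A1, C sits at bearing -90° from B; a 57° counterclockwise sweep puts Z at bearing -33°, so Z = B + 8.3·(cos -33°, sin -33°) = (-25.5, 3.78). The tangent condition forces BZ to be normal to ZP, so ZP runs along (−sin -33°, cos -33°); with |ZP| = 27.9, P = (-10.3, 27.2). Then |WP| = |P − W| = 29.1.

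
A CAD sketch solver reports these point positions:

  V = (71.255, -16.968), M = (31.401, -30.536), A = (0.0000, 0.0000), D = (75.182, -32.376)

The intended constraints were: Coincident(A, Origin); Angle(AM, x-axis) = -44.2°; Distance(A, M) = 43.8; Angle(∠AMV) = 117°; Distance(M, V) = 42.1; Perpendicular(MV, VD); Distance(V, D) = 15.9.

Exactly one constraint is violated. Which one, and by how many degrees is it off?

Perpendicular(MV, VD) — off by 4.50°.

A = (0.00, 0.00) ✓; AM at -44.20° ✓; |AM| = 43.80 ✓; ∠AMV = 117.0° ✓; |MV| = 42.10 ✓; ∠(MV, VD) = 94.50° ✗; |VD| = 15.90 ✓.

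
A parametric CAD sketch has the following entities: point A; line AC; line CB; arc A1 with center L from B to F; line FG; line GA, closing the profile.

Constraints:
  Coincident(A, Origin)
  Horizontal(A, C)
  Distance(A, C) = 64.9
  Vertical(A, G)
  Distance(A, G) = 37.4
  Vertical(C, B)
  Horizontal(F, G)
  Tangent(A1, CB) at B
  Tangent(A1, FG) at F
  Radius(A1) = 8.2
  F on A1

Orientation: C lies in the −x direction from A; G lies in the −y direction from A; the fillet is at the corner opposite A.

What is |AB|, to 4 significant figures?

71.17

A is at the origin; AC is horizontal with |AC| = 64.9 and C on the −x side, so C = (-64.90, 0.000). A and G share the same x with |AG| = 37.4 and G on the −y side, so G = (0.000, -37.40). The virtual corner opposite A is at (-64.90, -37.40). Tangency of A1 to CB means the radius LB is perpendicular to CB and since A1 is tangent to FG there, LF ⟂ FG, with radius 8.2, so the center L sits 8.2 in from both sides at L = (-56.70, -29.20). That places the tangent points at B = (-64.90, -29.20) on CB and F = (-56.70, -37.40) on FG. Then |AB| = |B − A| = 71.17.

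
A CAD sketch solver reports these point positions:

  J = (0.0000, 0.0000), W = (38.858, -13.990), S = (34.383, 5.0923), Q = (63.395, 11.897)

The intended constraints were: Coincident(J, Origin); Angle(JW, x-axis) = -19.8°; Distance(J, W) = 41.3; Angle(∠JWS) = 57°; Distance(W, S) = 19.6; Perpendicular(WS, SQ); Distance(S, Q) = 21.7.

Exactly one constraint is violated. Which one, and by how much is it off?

Distance(S, Q) = 21.7 — off by 8.10.

J = (0.00, 0.00) ✓; JW at -19.80° ✓; |JW| = 41.30 ✓; ∠JWS = 57.00° ✓; |WS| = 19.60 ✓; ∠(WS, SQ) = 90.00° ✓; |SQ| = 29.80 ✗.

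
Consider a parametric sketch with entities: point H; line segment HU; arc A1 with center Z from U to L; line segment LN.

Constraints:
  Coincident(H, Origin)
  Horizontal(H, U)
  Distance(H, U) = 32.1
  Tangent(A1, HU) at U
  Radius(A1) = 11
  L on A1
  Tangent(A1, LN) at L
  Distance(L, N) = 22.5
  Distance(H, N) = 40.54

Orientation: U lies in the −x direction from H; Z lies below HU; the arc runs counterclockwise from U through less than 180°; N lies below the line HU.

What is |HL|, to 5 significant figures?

43.759

H is at the origin; H and U share the same y with |HU| = 32.1 and U on the −x side, so U = (-32.100, 0.0000). The tangent condition forces ZU to be normal to HU, so Z = U + (0, -11) = (-32.100, -11.000). Since ZL ⟂ LN (tangency), |ZN| = √(11.0² + 22.5²) = 25.045 regardless of where L sits on A1. So N lies on both circle(H, 40.54) and circle(Z, 25.045); the below-HU intersection is N = (-22.123, -33.972). L is the foot of the tangent from N: L = (-39.239, -19.368).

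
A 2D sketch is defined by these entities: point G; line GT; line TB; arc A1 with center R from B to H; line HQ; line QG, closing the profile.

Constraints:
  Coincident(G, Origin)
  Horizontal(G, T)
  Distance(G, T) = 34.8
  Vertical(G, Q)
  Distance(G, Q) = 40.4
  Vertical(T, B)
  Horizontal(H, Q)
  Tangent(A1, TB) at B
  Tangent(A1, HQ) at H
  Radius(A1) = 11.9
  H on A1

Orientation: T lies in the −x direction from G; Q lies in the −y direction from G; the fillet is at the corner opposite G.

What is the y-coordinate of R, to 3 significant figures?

-28.5

G and Q share the same x with |GQ| = 40.4 and Q on the −y side, so Q = (0.00, -40.4). The virtual corner opposite G is at (-34.8, -40.4). The tangent condition forces RB to be normal to TB and since A1 is tangent to HQ there, RH ⟂ HQ, with radius 11.9, so the center R sits 11.9 in from both sides at R = (-22.9, -28.5). So R.y = -28.5.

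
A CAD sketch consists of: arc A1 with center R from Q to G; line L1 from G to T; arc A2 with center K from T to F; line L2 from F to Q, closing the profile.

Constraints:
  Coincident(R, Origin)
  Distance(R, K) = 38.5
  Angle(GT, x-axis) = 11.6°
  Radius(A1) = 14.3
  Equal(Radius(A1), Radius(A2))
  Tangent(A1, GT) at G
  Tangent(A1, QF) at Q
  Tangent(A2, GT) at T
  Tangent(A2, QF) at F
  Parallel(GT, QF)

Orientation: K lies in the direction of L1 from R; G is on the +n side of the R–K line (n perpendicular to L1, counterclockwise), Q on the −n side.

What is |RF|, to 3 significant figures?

41.1

Tangency of A1 to both parallel lines with radius 14.3 puts G and Q at R ± 14.3·n: G = (-2.88, 14.0), Q = (2.88, -14.0). Equal radii place T and F the same way about K: T = K + 14.3·n = (34.8, 21.7), F = K − 14.3·n = (40.6, -6.27). Then |RF| = |F − R| = 41.1.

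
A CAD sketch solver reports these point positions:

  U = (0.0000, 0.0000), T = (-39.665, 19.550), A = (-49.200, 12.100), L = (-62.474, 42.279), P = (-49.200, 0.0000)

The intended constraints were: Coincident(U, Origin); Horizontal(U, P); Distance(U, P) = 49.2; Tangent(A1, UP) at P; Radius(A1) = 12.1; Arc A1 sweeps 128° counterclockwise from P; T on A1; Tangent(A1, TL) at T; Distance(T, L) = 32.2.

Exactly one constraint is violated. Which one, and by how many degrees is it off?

Tangent(A1, TL) at T — off by 7.10°.

U = (0.00, 0.00) ✓; U.y = 0.00, P.y = 0.00 ✓; |UP| = 49.20 ✓; ∠(AP, PU) = 90.00° ✓; |AP| = 12.10 ✓; bearing(A→T) − bearing(A→P) = 128.0° ✓; |AT| = 12.10 ✓; ∠(AT, TL) = 82.90° ✗; |TL| = 32.20 ✓.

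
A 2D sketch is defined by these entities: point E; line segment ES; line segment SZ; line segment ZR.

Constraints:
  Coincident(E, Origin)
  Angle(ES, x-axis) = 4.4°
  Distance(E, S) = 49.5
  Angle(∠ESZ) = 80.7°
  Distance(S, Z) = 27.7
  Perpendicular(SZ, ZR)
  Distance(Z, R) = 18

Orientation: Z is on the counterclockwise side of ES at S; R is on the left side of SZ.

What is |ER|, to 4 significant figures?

36.60

E is at the origin; ES runs at 4.4° with length 49.5, so S = 49.5·(cos 4.4°, sin 4.4°) = (49.35, 3.798). ∠ESZ = 80.7°, so SZ runs at 4.4° + (180° − 80.7°) = 103.7° from the x-axis; with |SZ| = 27.7, Z = S + 27.7·(cos 103.7°, sin 103.7°) = (42.79, 30.71). SZ ⟂ ZR; with |ZR| = 18.0 on the left of SZ, R = Z + 18.0·(-0.9715, -0.2368) = (25.31, 26.45). Then |ER| = |R − E| = 36.60.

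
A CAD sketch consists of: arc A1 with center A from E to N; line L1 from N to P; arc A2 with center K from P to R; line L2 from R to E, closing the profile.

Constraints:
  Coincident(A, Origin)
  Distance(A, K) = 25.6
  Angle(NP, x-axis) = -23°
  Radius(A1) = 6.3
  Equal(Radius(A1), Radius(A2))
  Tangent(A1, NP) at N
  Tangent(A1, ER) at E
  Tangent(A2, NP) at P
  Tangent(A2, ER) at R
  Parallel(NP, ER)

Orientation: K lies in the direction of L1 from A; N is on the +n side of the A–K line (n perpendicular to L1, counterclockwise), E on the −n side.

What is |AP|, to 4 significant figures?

26.36

The slot axis is L1's direction at -23.0°, so u = (cos -23.0°, sin -23.0°) = (0.9205, -0.3907) and n = (−sin -23.0°, cos -23.0°) = (0.3907, 0.9205). A is at the origin and K lies 25.6 along u from A, so K = 25.6·u = (23.56, -10.00). Tangency of A1 to both parallel lines with radius 6.3 puts N and E at A ± 6.3·n: N = (2.462, 5.799), E = (-2.462, -5.799). Equal radii place P and R the same way about K: P = K + 6.3·n = (26.03, -4.204), R = K − 6.3·n = (21.10, -15.80). Then |AP| = |P − A| = 26.36.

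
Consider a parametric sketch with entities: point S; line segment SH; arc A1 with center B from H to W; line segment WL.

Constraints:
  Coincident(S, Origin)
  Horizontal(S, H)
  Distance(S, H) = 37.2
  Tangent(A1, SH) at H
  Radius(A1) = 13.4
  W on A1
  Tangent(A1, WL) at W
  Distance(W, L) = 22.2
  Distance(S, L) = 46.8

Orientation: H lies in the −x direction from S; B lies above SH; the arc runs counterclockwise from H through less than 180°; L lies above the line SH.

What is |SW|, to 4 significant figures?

28.70

S is at the origin; SH is horizontal with |SH| = 37.2 and H on the −x side, so H = (-37.20, 0.000). Since A1 is tangent to SH there, BH ⟂ SH, so B = H + (0, 13.4) = (-37.20, 13.40). Since BW ⟂ WL (tangency), |BL| = √(13.4² + 22.2²) = 25.93 regardless of where W sits on A1. So L lies on both circle(S, 46.8) and circle(B, 25.93); the above-SH intersection is L = (-27.87, 37.59). W is the foot of the tangent from L: W = (-24.00, 15.73).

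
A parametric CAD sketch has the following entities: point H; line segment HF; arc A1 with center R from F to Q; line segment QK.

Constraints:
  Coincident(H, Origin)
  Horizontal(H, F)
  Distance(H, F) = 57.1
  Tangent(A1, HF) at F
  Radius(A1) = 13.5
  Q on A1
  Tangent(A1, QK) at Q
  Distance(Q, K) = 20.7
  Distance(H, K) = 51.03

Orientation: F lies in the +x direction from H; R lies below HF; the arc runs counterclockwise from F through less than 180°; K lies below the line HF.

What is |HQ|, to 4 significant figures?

45.20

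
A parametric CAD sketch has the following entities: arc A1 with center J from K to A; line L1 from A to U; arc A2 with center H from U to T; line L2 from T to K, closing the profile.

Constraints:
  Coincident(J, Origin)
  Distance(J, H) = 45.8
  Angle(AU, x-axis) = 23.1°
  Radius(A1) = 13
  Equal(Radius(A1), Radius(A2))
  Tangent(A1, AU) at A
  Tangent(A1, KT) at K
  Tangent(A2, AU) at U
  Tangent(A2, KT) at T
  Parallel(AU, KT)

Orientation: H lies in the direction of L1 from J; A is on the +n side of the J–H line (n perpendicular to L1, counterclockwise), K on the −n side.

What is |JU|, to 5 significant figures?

47.609

The slot axis is L1's direction at 23.1°, so u = (cos 23.1°, sin 23.1°) = (0.91982, 0.39234) and n = (−sin 23.1°, cos 23.1°) = (-0.39234, 0.91982). J is at the origin and H lies 45.8 along u from J, so H = 45.8·u = (42.128, 17.969). Tangency of A1 to both parallel lines with radius 13.0 puts A and K at J ± 13.0·n: A = (-5.1004, 11.958), K = (5.1004, -11.958). Equal radii place U and T the same way about H: U = H + 13.0·n = (37.027, 29.927), T = H − 13.0·n = (47.228, 6.0114). Then |JU| = |U − J| = 47.609.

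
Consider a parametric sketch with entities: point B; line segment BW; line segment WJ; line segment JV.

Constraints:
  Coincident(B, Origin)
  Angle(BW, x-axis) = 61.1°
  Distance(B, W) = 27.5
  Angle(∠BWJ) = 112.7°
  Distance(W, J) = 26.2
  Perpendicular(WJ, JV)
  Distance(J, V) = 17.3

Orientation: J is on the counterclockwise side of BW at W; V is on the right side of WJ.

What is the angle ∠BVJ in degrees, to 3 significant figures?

40.8°

B is at the origin; BW runs at 61.1° with length 27.5, so W = 27.5·(cos 61.1°, sin 61.1°) = (13.3, 24.1). ∠BWJ = 112.7°, so WJ runs at 61.1° + (180° − 112.7°) = 128° from the x-axis; with |WJ| = 26.2, J = W + 26.2·(cos 128°, sin 128°) = (-2.98, 44.6). WJ is perpendicular to JV; with |JV| = 17.3 on the right of WJ, V = J + 17.3·(0.784, 0.621) = (10.6, 55.4). Then cos ∠BVJ = VB·VJ / (|VB||VJ|), giving 40.8°.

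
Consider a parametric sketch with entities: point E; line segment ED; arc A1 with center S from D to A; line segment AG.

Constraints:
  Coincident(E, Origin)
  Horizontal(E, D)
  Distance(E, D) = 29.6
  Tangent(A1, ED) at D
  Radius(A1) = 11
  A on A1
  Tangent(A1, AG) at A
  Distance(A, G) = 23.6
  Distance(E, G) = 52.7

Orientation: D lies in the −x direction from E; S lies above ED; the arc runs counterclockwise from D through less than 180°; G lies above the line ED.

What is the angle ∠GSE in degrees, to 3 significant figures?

132°

E is at the origin; ED is horizontal with |ED| = 29.6 and D on the −x side, so D = (-29.6, 0.00). Tangency of A1 to ED means the radius SD is perpendicular to ED, so S = D + (0, 11) = (-29.6, 11.0). Since SA ⟂ AG (tangency), |SG| = √(11.0² + 23.6²) = 26.0 regardless of where A sits on A1. So G lies on both circle(E, 52.7) and circle(S, 26.0); the above-ED intersection is G = (-39.2, 35.2). A is the foot of the tangent from G: A = (-22.1, 19.0).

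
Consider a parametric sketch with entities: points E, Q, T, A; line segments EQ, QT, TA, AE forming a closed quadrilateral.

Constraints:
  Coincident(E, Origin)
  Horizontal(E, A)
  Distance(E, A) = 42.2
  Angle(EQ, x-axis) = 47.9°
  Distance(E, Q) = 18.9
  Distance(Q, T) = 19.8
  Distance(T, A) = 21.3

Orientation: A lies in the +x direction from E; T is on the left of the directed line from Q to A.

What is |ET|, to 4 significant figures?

36.97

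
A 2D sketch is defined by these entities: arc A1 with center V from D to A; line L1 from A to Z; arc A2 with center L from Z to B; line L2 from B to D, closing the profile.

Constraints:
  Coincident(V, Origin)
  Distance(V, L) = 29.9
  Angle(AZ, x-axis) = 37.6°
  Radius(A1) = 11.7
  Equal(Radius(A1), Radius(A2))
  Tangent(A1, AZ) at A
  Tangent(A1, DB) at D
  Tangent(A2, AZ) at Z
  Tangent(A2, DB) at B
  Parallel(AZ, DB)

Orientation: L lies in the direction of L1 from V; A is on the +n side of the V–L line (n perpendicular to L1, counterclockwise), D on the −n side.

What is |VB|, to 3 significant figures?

32.1

The slot axis is L1's direction at 37.6°, so u = (cos 37.6°, sin 37.6°) = (0.792, 0.610) and n = (−sin 37.6°, cos 37.6°) = (-0.610, 0.792). V is at the origin and L lies 29.9 along u from V, so L = 29.9·u = (23.7, 18.2). Tangency of A1 to both parallel lines with radius 11.7 puts A and D at V ± 11.7·n: A = (-7.14, 9.27), D = (7.14, -9.27). Equal radii place Z and B the same way about L: Z = L + 11.7·n = (16.6, 27.5), B = L − 11.7·n = (30.8, 8.97). Then |VB| = |B − V| = 32.1.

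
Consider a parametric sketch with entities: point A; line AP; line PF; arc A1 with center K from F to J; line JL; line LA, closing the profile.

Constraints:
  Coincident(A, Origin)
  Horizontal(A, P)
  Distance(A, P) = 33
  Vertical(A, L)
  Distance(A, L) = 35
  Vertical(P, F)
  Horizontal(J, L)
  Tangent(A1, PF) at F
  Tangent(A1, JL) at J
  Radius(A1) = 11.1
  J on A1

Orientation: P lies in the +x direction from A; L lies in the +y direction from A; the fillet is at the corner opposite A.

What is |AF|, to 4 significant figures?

40.75

The virtual corner opposite A is at (33.00, 35.00). The tangent condition forces KF to be normal to PF and since A1 is tangent to JL there, KJ ⟂ JL, with radius 11.1, so the center K sits 11.1 in from both sides at K = (21.90, 23.90). That places the tangent points at F = (33.00, 23.90) on PF and J = (21.90, 35.00) on JL. Then |AF| = |F − A| = 40.75.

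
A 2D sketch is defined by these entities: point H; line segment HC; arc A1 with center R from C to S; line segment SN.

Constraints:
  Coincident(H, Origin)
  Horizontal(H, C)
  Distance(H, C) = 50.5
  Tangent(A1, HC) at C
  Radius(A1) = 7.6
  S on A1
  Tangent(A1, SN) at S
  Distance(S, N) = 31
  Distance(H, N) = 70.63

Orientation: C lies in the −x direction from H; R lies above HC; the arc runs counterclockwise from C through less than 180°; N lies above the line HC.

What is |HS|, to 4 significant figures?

45.37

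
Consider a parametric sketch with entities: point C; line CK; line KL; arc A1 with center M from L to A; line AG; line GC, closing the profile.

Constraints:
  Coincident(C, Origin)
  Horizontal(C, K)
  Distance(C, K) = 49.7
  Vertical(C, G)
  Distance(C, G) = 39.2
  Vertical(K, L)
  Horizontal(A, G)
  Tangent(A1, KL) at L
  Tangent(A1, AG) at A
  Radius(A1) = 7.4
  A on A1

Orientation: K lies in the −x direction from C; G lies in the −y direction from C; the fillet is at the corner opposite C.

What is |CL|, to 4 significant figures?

59.00

C is at the origin; C and K share the same y with |CK| = 49.7 and K on the −x side, so K = (-49.70, 0.000). C and G share the same x with |CG| = 39.2 and G on the −y side, so G = (0.000, -39.20). The virtual corner opposite C is at (-49.70, -39.20). Tangency of A1 to KL means the radius ML is perpendicular to KL and A1 meets AG tangentially, so MA is at right angles to AG, with radius 7.4, so the center M sits 7.4 in from both sides at M = (-42.30, -31.80). That places the tangent points at L = (-49.70, -31.80) on KL and A = (-42.30, -39.20) on AG. Then |CL| = |L − C| = 59.00.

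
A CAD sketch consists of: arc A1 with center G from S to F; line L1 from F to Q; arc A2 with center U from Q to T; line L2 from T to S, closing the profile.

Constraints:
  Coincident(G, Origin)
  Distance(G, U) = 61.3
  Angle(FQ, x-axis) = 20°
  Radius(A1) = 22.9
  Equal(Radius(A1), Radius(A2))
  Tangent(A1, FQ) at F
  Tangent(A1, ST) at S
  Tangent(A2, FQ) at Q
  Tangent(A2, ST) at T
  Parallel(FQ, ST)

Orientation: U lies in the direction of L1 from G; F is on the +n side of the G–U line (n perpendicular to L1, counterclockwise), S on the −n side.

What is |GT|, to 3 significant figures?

65.4

Tangency of A1 to both parallel lines with radius 22.9 puts F and S at G ± 22.9·n: F = (-7.83, 21.5), S = (7.83, -21.5). Equal radii place Q and T the same way about U: Q = U + 22.9·n = (49.8, 42.5), T = U − 22.9·n = (65.4, -0.553). Then |GT| = |T − G| = 65.4.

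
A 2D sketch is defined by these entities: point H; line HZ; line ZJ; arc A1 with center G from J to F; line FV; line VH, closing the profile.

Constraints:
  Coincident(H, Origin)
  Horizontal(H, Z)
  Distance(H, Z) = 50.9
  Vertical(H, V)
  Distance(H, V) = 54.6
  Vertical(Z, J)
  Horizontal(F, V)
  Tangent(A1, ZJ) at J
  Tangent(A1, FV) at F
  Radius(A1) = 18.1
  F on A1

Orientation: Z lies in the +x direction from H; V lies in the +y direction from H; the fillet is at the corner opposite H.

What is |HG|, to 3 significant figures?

49.1

HV is vertical with |HV| = 54.6 and V on the +y side, so V = (0.00, 54.6). The virtual corner opposite H is at (50.9, 54.6). The tangent condition forces GJ to be normal to ZJ and the tangent condition forces GF to be normal to FV, with radius 18.1, so the center G sits 18.1 in from both sides at G = (32.8, 36.5). Then |HG| = |G − H| = 49.1.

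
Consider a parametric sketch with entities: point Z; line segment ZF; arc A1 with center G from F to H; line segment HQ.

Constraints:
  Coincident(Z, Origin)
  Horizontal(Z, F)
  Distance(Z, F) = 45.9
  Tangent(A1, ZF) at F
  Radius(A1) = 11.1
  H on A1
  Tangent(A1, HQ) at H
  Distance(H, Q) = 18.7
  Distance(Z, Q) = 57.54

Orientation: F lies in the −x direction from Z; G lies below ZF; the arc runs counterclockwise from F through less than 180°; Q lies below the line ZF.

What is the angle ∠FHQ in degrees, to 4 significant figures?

121.5°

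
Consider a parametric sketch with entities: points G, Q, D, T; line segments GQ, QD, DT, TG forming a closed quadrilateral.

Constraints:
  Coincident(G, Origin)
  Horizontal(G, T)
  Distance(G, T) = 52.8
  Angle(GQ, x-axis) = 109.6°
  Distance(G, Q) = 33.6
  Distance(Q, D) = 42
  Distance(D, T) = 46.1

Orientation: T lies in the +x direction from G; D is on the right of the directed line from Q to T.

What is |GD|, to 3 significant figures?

9.37

G is at the origin; G and T share the same y with |GT| = 52.8 and T in +x, so T = (52.8, 0). GQ runs at 109.6° with |GQ| = 33.6, so Q = (-11.3, 31.7). D is determined by |QD| = 42.0 and |DT| = 46.1 together: it lies at the intersection of circle(Q, 42.0) and circle(T, 46.1). With |QT| = 71.5, the foot of the radical line on QT is 33.2 from Q and the perpendicular offset is √(42.0² − 33.2²) = 25.7. Taking the right-of-QT solution: D = (7.11, -6.11).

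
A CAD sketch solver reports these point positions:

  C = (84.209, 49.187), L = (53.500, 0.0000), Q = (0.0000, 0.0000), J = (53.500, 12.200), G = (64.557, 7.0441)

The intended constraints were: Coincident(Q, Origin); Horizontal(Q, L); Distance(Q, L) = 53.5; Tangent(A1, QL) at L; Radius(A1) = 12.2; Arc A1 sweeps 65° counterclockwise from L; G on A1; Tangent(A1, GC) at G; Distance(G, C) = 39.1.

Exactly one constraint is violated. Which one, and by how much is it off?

Distance(G, C) = 39.1 — off by 7.40.

Q = (0.00, 0.00) ✓; Q.y = 0.00, L.y = 0.00 ✓; |QL| = 53.50 ✓; ∠(JL, LQ) = 90.00° ✓; |JL| = 12.20 ✓; bearing(J→G) − bearing(J→L) = 65.00° ✓; |JG| = 12.20 ✓; ∠(JG, GC) = 90.00° ✓; |GC| = 46.50 ✗.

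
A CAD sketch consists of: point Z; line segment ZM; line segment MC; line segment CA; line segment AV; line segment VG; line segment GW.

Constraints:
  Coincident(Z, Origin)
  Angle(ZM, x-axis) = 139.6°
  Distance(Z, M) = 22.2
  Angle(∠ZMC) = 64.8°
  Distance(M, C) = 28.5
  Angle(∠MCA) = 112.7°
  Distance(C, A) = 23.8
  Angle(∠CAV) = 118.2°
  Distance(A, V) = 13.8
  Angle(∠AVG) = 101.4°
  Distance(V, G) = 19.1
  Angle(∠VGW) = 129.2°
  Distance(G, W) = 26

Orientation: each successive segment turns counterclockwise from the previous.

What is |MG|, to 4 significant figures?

26.67

Z is at the origin; ZM runs at 139.6° with length 22.2, so M = (-16.91, 14.39). ∠ZMC = 64.8° gives MC at -105.2° from the x-axis; with |MC| = 28.5, C = (-24.38, -13.11). ∠MCA = 112.7° gives CA at -37.90° from the x-axis; with |CA| = 23.8, A = (-5.598, -27.73). ∠CAV = 118.2° gives AV at 23.90° from the x-axis; with |AV| = 13.8, V = (7.018, -22.14). ∠AVG = 101.4° gives VG at 102.5° from the x-axis; with |VG| = 19.1, G = (2.884, -3.496). Then |MG| = |G − M| = 26.67.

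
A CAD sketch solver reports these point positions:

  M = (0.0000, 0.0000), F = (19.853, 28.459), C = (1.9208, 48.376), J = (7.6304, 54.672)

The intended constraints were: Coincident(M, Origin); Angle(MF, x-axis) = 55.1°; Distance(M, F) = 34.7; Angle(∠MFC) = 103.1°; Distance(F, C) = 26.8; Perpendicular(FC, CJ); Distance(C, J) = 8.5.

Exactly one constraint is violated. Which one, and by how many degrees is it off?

Perpendicular(FC, CJ) — off by 5.80°.

M = (0.00, 0.00) ✓; MF at 55.10° ✓; |MF| = 34.70 ✓; ∠MFC = 103.1° ✓; |FC| = 26.80 ✓; ∠(FC, CJ) = 84.20° ✗; |CJ| = 8.499 ✓.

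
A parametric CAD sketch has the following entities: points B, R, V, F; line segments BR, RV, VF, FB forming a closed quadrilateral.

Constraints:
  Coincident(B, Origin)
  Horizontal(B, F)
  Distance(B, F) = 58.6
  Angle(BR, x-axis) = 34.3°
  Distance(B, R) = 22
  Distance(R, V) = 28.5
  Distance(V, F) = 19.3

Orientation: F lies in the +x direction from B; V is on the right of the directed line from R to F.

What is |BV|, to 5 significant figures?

40.575

Checks: |RV| = 28.50 ✓; |VF| = 19.30 ✓.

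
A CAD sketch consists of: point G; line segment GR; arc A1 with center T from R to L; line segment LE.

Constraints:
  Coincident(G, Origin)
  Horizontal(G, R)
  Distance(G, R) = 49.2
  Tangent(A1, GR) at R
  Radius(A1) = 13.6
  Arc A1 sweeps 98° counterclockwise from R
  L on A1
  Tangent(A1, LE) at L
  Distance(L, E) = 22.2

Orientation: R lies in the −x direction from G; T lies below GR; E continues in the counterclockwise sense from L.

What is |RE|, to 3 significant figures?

38.9

G is at the origin; G and R share the same y with |GR| = 49.2 and R on the −x side, so R = (-49.2, 0.00). The tangent condition forces TR to be normal to GR, so T = R + (0, -13.6) = (-49.2, -13.6). On A1, R sits at bearing 90° from T; a 98° counterclockwise sweep puts L at bearing 188°, so L = T + 13.6·(cos 188°, sin 188°) = (-62.7, -15.5). A1 meets LE tangentially, so TL is at right angles to LE, so LE runs along (−sin 188°, cos 188°); with |LE| = 22.2, E = (-59.6, -37.5). Then |RE| = |E − R| = 38.9.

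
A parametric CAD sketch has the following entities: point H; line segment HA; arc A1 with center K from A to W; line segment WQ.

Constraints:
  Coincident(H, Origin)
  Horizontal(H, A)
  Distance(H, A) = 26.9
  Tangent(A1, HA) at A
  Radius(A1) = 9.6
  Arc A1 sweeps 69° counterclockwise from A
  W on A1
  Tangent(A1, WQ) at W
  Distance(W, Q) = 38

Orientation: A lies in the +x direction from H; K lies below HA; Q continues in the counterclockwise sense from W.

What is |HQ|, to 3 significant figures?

41.9

H is at the origin; H and A share the same y with |HA| = 26.9 and A on the +x side, so A = (26.9, 0.00). The tangent condition forces KA to be normal to HA, so K = A + (0, -9.6) = (26.9, -9.60). On A1, A sits at bearing 90° from K; a 69° counterclockwise sweep puts W at bearing 159°, so W = K + 9.6·(cos 159°, sin 159°) = (17.9, -6.16). Since A1 is tangent to WQ there, KW ⟂ WQ, so WQ runs along (−sin 159°, cos 159°); with |WQ| = 38.0, Q = (4.32, -41.6). Then |HQ| = |Q − H| = 41.9.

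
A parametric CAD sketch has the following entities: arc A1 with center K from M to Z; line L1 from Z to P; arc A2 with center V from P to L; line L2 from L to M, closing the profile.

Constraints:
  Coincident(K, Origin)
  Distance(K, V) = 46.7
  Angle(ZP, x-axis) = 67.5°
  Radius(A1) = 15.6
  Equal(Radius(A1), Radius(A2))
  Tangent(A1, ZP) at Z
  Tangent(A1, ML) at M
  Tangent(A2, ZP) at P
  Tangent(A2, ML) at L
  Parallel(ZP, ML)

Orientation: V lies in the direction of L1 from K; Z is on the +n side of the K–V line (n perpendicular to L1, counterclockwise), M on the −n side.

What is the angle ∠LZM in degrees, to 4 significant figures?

56.25°

The slot axis is L1's direction at 67.5°, so u = (cos 67.5°, sin 67.5°) = (0.3827, 0.9239) and n = (−sin 67.5°, cos 67.5°) = (-0.9239, 0.3827). K is at the origin and V lies 46.7 along u from K, so V = 46.7·u = (17.87, 43.15). Tangency of A1 to both parallel lines with radius 15.6 puts Z and M at K ± 15.6·n: Z = (-14.41, 5.970), M = (14.41, -5.970). Equal radii place P and L the same way about V: P = V + 15.6·n = (3.459, 49.12), L = V − 15.6·n = (32.28, 37.18). Then cos ∠LZM = ZL·ZM / (|ZL||ZM|), giving 56.25°.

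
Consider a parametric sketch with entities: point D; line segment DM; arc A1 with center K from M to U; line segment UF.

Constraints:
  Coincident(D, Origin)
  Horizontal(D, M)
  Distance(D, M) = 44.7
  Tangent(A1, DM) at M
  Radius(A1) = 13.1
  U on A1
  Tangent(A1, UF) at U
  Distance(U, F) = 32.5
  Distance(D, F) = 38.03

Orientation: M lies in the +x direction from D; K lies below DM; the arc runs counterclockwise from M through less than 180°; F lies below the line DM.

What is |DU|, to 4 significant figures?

34.08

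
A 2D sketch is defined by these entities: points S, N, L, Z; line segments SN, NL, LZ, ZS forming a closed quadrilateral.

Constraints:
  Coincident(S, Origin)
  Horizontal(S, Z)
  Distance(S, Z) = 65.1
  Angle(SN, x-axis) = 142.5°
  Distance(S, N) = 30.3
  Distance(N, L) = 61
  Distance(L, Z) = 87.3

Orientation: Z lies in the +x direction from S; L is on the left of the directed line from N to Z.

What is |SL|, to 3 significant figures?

69.3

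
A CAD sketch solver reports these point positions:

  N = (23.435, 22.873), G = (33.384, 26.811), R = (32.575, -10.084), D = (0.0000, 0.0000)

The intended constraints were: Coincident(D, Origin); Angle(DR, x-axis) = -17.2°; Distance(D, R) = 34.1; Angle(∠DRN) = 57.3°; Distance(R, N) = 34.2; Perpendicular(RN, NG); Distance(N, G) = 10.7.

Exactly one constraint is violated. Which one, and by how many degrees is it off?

Perpendicular(RN, NG) — off by 6.09°.

D = (0.00, 0.00) ✓; DR at -17.20° ✓; |DR| = 34.10 ✓; ∠DRN = 57.30° ✓; |RN| = 34.20 ✓; ∠(RN, NG) = 83.91° ✗; |NG| = 10.70 ✓.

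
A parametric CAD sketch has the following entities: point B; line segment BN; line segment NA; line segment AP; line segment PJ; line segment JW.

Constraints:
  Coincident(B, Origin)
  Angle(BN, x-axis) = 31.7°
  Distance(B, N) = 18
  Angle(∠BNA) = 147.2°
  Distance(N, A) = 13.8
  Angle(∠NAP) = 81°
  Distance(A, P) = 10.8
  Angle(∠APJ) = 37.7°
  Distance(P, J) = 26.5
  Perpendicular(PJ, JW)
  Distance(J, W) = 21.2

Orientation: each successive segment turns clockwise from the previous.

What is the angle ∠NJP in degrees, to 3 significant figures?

25.9°

B is at the origin; BN runs at 31.7° with length 18.0, so N = (15.3, 9.46). ∠BNA = 147.2° gives NA at -1.10° from the x-axis; with |NA| = 13.8, A = (29.1, 9.19). ∠NAP = 81.0° gives AP at -100° from the x-axis; with |AP| = 10.8, P = (27.2, -1.44). ∠APJ = 37.7° gives PJ at 118° from the x-axis; with |PJ| = 26.5, J = (14.9, 22.0). Then cos ∠NJP = JN·JP / (|JN||JP|), giving 25.9°.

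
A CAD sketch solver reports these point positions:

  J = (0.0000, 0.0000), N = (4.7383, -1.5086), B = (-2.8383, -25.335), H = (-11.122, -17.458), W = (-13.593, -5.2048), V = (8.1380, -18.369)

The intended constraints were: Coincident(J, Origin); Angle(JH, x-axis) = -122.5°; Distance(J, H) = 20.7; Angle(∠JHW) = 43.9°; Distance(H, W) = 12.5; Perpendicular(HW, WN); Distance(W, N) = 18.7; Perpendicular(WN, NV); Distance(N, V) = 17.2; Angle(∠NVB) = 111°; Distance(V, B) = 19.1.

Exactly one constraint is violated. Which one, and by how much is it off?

Distance(V, B) = 19.1 — off by 6.10.

J = (0.00, 0.00) ✓; JH at -122.5° ✓; |JH| = 20.70 ✓; ∠JHW = 43.90° ✓; |HW| = 12.50 ✓; ∠(HW, WN) = 90.00° ✓; |WN| = 18.70 ✓; ∠(WN, NV) = 90.00° ✓; |NV| = 17.20 ✓; ∠NVB = 111.0° ✓; |VB| = 13.00 ✗.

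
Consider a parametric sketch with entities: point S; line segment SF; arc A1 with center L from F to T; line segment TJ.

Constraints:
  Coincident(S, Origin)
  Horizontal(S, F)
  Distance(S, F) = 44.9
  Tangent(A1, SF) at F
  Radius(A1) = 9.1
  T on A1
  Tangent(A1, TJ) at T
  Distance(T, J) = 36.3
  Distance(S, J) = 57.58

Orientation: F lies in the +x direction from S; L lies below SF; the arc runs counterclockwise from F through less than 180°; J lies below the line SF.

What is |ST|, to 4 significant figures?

36.92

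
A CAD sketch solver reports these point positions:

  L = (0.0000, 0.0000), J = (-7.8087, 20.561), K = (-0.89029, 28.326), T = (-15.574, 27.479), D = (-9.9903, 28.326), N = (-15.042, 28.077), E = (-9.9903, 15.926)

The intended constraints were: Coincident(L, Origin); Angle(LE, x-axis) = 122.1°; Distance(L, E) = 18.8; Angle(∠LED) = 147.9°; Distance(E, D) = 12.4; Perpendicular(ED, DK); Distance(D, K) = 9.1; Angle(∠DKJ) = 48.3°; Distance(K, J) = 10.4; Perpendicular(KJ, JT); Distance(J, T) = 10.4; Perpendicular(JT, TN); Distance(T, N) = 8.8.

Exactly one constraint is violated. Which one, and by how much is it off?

Distance(T, N) = 8.8 — off by 8.00.

L = (0.00, 0.00) ✓; LE at 122.1° ✓; |LE| = 18.80 ✓; ∠LED = 147.9° ✓; |ED| = 12.40 ✓; ∠(ED, DK) = 90.00° ✓; |DK| = 9.100 ✓; ∠DKJ = 48.30° ✓; |KJ| = 10.40 ✓; ∠(KJ, JT) = 90.00° ✓; |JT| = 10.40 ✓; ∠(JT, TN) = 89.96° ✓; |TN| = 0.8004 ✗.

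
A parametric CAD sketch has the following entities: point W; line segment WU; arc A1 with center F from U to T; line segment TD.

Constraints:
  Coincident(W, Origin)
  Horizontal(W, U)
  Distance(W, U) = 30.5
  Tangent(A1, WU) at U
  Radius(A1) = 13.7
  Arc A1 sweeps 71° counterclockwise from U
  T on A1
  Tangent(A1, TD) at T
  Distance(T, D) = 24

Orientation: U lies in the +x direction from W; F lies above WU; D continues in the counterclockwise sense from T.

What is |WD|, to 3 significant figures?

60.4

On A1, U sits at bearing -90° from F; a 71° counterclockwise sweep puts T at bearing -19°, so T = F + 13.7·(cos -19°, sin -19°) = (43.5, 9.24). The tangent condition forces FT to be normal to TD, so TD runs along (−sin -19°, cos -19°); with |TD| = 24.0, D = (51.3, 31.9). Then |WD| = |D − W| = 60.4.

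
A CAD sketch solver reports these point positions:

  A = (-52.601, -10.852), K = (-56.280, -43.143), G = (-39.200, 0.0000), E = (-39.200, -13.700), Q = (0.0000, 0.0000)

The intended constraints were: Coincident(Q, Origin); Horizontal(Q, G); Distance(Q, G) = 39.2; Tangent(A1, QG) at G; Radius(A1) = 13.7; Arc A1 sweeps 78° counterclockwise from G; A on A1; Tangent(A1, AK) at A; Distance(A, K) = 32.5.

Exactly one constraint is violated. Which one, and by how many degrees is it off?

Tangent(A1, AK) at A — off by 5.50°.

Q = (0.00, 0.00) ✓; Q.y = 0.00, G.y = 0.00 ✓; |QG| = 39.20 ✓; ∠(EG, GQ) = 90.00° ✓; |EG| = 13.70 ✓; bearing(E→A) − bearing(E→G) = 78.00° ✓; |EA| = 13.70 ✓; ∠(EA, AK) = 84.50° ✗; |AK| = 32.50 ✓.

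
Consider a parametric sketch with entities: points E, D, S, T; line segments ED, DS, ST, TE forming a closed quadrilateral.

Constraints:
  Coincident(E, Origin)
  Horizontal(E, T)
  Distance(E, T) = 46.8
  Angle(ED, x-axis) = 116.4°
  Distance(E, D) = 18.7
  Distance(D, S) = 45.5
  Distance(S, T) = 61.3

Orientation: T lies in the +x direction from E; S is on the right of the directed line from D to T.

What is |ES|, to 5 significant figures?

29.664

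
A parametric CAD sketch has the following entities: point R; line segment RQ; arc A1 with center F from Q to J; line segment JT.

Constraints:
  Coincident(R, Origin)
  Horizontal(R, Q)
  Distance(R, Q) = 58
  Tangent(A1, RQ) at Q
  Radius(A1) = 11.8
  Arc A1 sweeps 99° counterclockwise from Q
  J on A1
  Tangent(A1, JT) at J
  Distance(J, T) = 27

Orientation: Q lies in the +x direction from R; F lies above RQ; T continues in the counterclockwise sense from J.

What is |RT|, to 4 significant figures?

76.85

R is at the origin; R and Q share the same y with |RQ| = 58.0 and Q on the +x side, so Q = (58.00, 0.000). Tangency of A1 to RQ means the radius FQ is perpendicular to RQ, so F = Q + (0, 11.8) = (58.00, 11.80). On A1, Q sits at bearing -90° from F; a 99° counterclockwise sweep puts J at bearing 9°, so J = F + 11.8·(cos 9°, sin 9°) = (69.65, 13.65). Tangency of A1 to JT means the radius FJ is perpendicular to JT, so JT runs along (−sin 9°, cos 9°); with |JT| = 27.0, T = (65.43, 40.31). Then |RT| = |T − R| = 76.85.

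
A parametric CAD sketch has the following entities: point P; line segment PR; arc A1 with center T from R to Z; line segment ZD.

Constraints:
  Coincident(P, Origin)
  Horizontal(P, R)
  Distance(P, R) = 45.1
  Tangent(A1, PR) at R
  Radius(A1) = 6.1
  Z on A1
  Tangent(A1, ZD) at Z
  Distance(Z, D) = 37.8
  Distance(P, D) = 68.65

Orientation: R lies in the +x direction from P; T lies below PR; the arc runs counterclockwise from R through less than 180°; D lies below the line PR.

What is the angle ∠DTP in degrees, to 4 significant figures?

109.7°

Checks: |PR| = 45.10 ✓; |TZ| = 6.100 ✓; ∠(TZ, ZD) = 90.00° ✓; |ZD| = 37.80 ✓; |PD| = 68.65 ✓.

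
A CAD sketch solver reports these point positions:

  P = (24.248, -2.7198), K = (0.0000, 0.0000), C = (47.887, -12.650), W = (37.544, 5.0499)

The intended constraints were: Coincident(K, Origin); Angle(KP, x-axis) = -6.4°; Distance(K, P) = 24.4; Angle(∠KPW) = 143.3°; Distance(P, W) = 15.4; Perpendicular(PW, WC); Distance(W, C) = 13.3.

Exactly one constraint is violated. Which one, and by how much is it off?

Distance(W, C) = 13.3 — off by 7.20.

K = (0.00, 0.00) ✓; KP at -6.400° ✓; |KP| = 24.40 ✓; ∠KPW = 143.3° ✓; |PW| = 15.40 ✓; ∠(PW, WC) = 90.00° ✓; |WC| = 20.50 ✗.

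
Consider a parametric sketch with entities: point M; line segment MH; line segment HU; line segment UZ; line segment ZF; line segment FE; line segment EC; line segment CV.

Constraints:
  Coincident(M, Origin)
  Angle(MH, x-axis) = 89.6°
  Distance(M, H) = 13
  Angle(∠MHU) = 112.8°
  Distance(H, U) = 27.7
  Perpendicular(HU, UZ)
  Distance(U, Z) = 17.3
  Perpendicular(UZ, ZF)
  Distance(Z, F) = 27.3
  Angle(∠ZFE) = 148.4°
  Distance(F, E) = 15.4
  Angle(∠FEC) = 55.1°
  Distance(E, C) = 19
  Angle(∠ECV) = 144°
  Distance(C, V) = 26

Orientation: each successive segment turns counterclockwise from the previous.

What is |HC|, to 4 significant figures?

4.990

M is at the origin; MH runs at 89.6° with length 13.0, so H = (0.09076, 13.00). ∠MHU = 112.8° gives HU at 156.8° from the x-axis; with |HU| = 27.7, U = (-25.37, 23.91). HU is perpendicular to UZ, so UZ runs at -113.2°; with |UZ| = 17.3, Z = (-32.18, 8.011). UZ ⟂ ZF, so ZF runs at -23.20°; with |ZF| = 27.3, F = (-7.092, -2.744). ∠ZFE = 148.4° gives FE at 8.400° from the x-axis; with |FE| = 15.4, E = (8.143, -0.4941). ∠FEC = 55.1° gives EC at 133.3° from the x-axis; with |EC| = 19.0, C = (-4.888, 13.33). Then |HC| = |C − H| = 4.990.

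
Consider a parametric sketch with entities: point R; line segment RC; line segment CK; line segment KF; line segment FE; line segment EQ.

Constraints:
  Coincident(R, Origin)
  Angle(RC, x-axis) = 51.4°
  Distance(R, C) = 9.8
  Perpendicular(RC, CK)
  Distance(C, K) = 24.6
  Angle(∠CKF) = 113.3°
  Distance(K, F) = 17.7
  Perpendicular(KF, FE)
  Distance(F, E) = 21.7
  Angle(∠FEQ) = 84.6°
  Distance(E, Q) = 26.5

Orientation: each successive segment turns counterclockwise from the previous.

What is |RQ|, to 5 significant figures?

10.771

R is at the origin; RC runs at 51.4° with length 9.8, so C = (6.1140, 7.6589). RC ⟂ CK, so CK runs at 141.40°; with |CK| = 24.6, K = (-13.111, 23.006). ∠CKF = 113.3° gives KF at -151.90° from the x-axis; with |KF| = 17.7, F = (-28.725, 14.669). KF ⟂ FE, so FE runs at -61.900°; with |FE| = 21.7, E = (-18.504, -4.4727). ∠FEQ = 84.6° gives EQ at 33.500° from the x-axis; with |EQ| = 26.5, Q = (3.5939, 10.154). Then |RQ| = |Q − R| = 10.771.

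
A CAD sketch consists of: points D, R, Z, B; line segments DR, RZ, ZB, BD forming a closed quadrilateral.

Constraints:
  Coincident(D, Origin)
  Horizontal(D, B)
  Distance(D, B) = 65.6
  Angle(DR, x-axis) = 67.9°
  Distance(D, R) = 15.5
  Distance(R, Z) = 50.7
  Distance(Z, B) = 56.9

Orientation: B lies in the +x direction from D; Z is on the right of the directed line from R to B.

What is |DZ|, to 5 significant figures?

39.766

Checks: |RZ| = 50.70 ✓; |ZB| = 56.90 ✓.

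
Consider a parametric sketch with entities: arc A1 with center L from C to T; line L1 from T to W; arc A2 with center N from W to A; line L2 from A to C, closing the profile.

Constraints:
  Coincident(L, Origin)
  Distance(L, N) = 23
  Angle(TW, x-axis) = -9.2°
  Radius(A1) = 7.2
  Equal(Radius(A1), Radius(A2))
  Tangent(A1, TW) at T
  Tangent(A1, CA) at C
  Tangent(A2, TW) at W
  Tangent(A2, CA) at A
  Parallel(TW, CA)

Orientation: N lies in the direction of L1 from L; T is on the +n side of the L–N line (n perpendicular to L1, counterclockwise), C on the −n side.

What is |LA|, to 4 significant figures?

24.10

Tangency of A1 to both parallel lines with radius 7.2 puts T and C at L ± 7.2·n: T = (1.151, 7.107), C = (-1.151, -7.107). Equal radii place W and A the same way about N: W = N + 7.2·n = (23.86, 3.430), A = N − 7.2·n = (21.55, -10.78). Then |LA| = |A − L| = 24.10.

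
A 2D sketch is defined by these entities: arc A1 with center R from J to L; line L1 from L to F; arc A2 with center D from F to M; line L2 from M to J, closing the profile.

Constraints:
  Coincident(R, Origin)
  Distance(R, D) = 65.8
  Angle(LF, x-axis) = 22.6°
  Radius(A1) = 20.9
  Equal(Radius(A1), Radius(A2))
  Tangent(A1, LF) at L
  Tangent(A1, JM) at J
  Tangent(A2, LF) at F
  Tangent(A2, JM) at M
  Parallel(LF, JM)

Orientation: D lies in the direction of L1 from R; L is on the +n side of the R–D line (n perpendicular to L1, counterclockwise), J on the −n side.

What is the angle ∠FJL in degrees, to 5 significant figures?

57.574°

The slot axis is L1's direction at 22.6°, so u = (cos 22.6°, sin 22.6°) = (0.92321, 0.38430) and n = (−sin 22.6°, cos 22.6°) = (-0.38430, 0.92321). R is at the origin and D lies 65.8 along u from R, so D = 65.8·u = (60.747, 25.287). Tangency of A1 to both parallel lines with radius 20.9 puts L and J at R ± 20.9·n: L = (-8.0318, 19.295), J = (8.0318, -19.295). Equal radii place F and M the same way about D: F = D + 20.9·n = (52.715, 44.582), M = D − 20.9·n = (68.779, 5.9915). Then cos ∠FJL = JF·JL / (|JF||JL|), giving 57.574°.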